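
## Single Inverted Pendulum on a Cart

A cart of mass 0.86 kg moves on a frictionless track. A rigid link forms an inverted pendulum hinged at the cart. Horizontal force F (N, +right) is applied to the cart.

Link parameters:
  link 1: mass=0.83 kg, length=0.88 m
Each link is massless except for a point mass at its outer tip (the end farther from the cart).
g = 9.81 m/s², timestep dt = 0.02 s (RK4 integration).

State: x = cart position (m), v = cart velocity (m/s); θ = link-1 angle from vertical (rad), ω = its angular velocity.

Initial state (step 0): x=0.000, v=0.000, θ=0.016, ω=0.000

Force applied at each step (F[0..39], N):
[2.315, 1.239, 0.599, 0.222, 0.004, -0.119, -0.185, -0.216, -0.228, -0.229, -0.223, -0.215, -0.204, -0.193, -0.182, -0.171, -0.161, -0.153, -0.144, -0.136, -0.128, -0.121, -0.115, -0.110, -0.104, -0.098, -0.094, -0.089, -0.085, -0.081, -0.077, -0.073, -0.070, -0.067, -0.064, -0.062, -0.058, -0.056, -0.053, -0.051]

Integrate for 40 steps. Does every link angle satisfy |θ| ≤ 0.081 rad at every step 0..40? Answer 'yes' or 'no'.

apply F[0]=+2.315 → step 1: x=0.001, v=0.051, θ=0.015, ω=-0.054
apply F[1]=+1.239 → step 2: x=0.002, v=0.077, θ=0.014, ω=-0.080
apply F[2]=+0.599 → step 3: x=0.003, v=0.088, θ=0.012, ω=-0.090
apply F[3]=+0.222 → step 4: x=0.005, v=0.091, θ=0.011, ω=-0.091
apply F[4]=+0.004 → step 5: x=0.007, v=0.089, θ=0.009, ω=-0.087
apply F[5]=-0.119 → step 6: x=0.009, v=0.085, θ=0.007, ω=-0.081
apply F[6]=-0.185 → step 7: x=0.010, v=0.080, θ=0.006, ω=-0.073
apply F[7]=-0.216 → step 8: x=0.012, v=0.074, θ=0.004, ω=-0.065
apply F[8]=-0.228 → step 9: x=0.013, v=0.068, θ=0.003, ω=-0.057
apply F[9]=-0.229 → step 10: x=0.015, v=0.062, θ=0.002, ω=-0.050
apply F[10]=-0.223 → step 11: x=0.016, v=0.057, θ=0.001, ω=-0.044
apply F[11]=-0.215 → step 12: x=0.017, v=0.051, θ=0.000, ω=-0.038
apply F[12]=-0.204 → step 13: x=0.018, v=0.047, θ=-0.001, ω=-0.033
apply F[13]=-0.193 → step 14: x=0.019, v=0.042, θ=-0.001, ω=-0.028
apply F[14]=-0.182 → step 15: x=0.020, v=0.038, θ=-0.002, ω=-0.024
apply F[15]=-0.171 → step 16: x=0.020, v=0.035, θ=-0.002, ω=-0.020
apply F[16]=-0.161 → step 17: x=0.021, v=0.032, θ=-0.002, ω=-0.017
apply F[17]=-0.153 → step 18: x=0.022, v=0.028, θ=-0.003, ω=-0.014
apply F[18]=-0.144 → step 19: x=0.022, v=0.026, θ=-0.003, ω=-0.011
apply F[19]=-0.136 → step 20: x=0.023, v=0.023, θ=-0.003, ω=-0.009
apply F[20]=-0.128 → step 21: x=0.023, v=0.021, θ=-0.003, ω=-0.007
apply F[21]=-0.121 → step 22: x=0.023, v=0.019, θ=-0.004, ω=-0.005
apply F[22]=-0.115 → step 23: x=0.024, v=0.017, θ=-0.004, ω=-0.004
apply F[23]=-0.110 → step 24: x=0.024, v=0.015, θ=-0.004, ω=-0.003
apply F[24]=-0.104 → step 25: x=0.024, v=0.013, θ=-0.004, ω=-0.001
apply F[25]=-0.098 → step 26: x=0.025, v=0.011, θ=-0.004, ω=-0.001
apply F[26]=-0.094 → step 27: x=0.025, v=0.010, θ=-0.004, ω=0.000
apply F[27]=-0.089 → step 28: x=0.025, v=0.009, θ=-0.004, ω=0.001
apply F[28]=-0.085 → step 29: x=0.025, v=0.007, θ=-0.004, ω=0.002
apply F[29]=-0.081 → step 30: x=0.025, v=0.006, θ=-0.004, ω=0.002
apply F[30]=-0.077 → step 31: x=0.025, v=0.005, θ=-0.004, ω=0.003
apply F[31]=-0.073 → step 32: x=0.026, v=0.004, θ=-0.004, ω=0.003
apply F[32]=-0.070 → step 33: x=0.026, v=0.003, θ=-0.003, ω=0.003
apply F[33]=-0.067 → step 34: x=0.026, v=0.002, θ=-0.003, ω=0.004
apply F[34]=-0.064 → step 35: x=0.026, v=0.001, θ=-0.003, ω=0.004
apply F[35]=-0.062 → step 36: x=0.026, v=0.000, θ=-0.003, ω=0.004
apply F[36]=-0.058 → step 37: x=0.026, v=-0.000, θ=-0.003, ω=0.004
apply F[37]=-0.056 → step 38: x=0.026, v=-0.001, θ=-0.003, ω=0.004
apply F[38]=-0.053 → step 39: x=0.026, v=-0.002, θ=-0.003, ω=0.004
apply F[39]=-0.051 → step 40: x=0.026, v=-0.002, θ=-0.003, ω=0.004
Max |angle| over trajectory = 0.016 rad; bound = 0.081 → within bound.

Answer: yes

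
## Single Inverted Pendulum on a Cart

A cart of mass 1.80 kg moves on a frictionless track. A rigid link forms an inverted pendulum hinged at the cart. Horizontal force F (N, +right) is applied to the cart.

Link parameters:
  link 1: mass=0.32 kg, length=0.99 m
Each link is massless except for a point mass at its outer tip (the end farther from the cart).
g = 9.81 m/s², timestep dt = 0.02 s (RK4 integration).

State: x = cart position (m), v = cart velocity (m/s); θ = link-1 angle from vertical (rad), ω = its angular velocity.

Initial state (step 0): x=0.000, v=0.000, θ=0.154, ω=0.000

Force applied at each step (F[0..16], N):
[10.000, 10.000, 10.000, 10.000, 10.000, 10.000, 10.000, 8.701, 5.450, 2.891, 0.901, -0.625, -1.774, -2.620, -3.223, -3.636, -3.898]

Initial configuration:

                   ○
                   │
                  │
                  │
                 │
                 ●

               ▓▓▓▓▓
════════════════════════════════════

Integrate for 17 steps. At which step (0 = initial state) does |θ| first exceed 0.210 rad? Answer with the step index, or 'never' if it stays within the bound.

Answer: never

Derivation:
apply F[0]=+10.000 → step 1: x=0.001, v=0.105, θ=0.153, ω=-0.075
apply F[1]=+10.000 → step 2: x=0.004, v=0.211, θ=0.151, ω=-0.150
apply F[2]=+10.000 → step 3: x=0.009, v=0.316, θ=0.147, ω=-0.226
apply F[3]=+10.000 → step 4: x=0.017, v=0.422, θ=0.142, ω=-0.303
apply F[4]=+10.000 → step 5: x=0.026, v=0.528, θ=0.135, ω=-0.382
apply F[5]=+10.000 → step 6: x=0.038, v=0.635, θ=0.127, ω=-0.463
apply F[6]=+10.000 → step 7: x=0.052, v=0.741, θ=0.117, ω=-0.545
apply F[7]=+8.701 → step 8: x=0.068, v=0.834, θ=0.105, ω=-0.617
apply F[8]=+5.450 → step 9: x=0.085, v=0.891, θ=0.092, ω=-0.655
apply F[9]=+2.891 → step 10: x=0.103, v=0.921, θ=0.079, ω=-0.667
apply F[10]=+0.901 → step 11: x=0.121, v=0.928, θ=0.066, ω=-0.660
apply F[11]=-0.625 → step 12: x=0.140, v=0.919, θ=0.053, ω=-0.640
apply F[12]=-1.774 → step 13: x=0.158, v=0.898, θ=0.040, ω=-0.609
apply F[13]=-2.620 → step 14: x=0.176, v=0.868, θ=0.028, ω=-0.572
apply F[14]=-3.223 → step 15: x=0.193, v=0.831, θ=0.017, ω=-0.530
apply F[15]=-3.636 → step 16: x=0.209, v=0.790, θ=0.007, ω=-0.487
apply F[16]=-3.898 → step 17: x=0.224, v=0.747, θ=-0.002, ω=-0.442
max |θ| = 0.154 ≤ 0.210 over all 18 states.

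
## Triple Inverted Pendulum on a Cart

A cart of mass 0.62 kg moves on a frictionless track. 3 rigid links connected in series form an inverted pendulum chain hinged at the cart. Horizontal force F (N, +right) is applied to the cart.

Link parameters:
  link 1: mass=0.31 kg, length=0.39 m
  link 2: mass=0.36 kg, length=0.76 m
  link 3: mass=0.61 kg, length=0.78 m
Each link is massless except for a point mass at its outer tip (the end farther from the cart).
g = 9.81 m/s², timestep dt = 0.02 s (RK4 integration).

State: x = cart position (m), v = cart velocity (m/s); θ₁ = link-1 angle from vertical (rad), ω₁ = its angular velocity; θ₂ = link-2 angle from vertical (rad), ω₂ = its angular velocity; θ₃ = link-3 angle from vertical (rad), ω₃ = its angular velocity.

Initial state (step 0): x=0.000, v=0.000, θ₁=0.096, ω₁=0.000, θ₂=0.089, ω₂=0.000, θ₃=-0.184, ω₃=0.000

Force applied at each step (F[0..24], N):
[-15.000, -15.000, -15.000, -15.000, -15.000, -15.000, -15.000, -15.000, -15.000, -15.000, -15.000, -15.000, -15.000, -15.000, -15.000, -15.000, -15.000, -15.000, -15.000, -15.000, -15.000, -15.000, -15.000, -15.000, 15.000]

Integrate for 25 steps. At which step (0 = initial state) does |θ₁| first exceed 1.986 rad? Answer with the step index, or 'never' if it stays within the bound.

Answer: never

Derivation:
apply F[0]=-15.000 → step 1: x=-0.005, v=-0.510, θ₁=0.110, ω₁=1.363, θ₂=0.090, ω₂=0.064, θ₃=-0.185, ω₃=-0.115
apply F[1]=-15.000 → step 2: x=-0.020, v=-1.017, θ₁=0.151, ω₁=2.739, θ₂=0.091, ω₂=0.097, θ₃=-0.188, ω₃=-0.195
apply F[2]=-15.000 → step 3: x=-0.046, v=-1.504, θ₁=0.219, ω₁=4.062, θ₂=0.093, ω₂=0.100, θ₃=-0.193, ω₃=-0.206
apply F[3]=-15.000 → step 4: x=-0.080, v=-1.944, θ₁=0.312, ω₁=5.177, θ₂=0.096, ω₂=0.130, θ₃=-0.196, ω₃=-0.132
apply F[4]=-15.000 → step 5: x=-0.123, v=-2.318, θ₁=0.424, ω₁=5.957, θ₂=0.099, ω₂=0.260, θ₃=-0.197, ω₃=0.006
apply F[5]=-15.000 → step 6: x=-0.173, v=-2.630, θ₁=0.548, ω₁=6.418, θ₂=0.107, ω₂=0.522, θ₃=-0.196, ω₃=0.169
apply F[6]=-15.000 → step 7: x=-0.228, v=-2.895, θ₁=0.679, ω₁=6.660, θ₂=0.121, ω₂=0.899, θ₃=-0.191, ω₃=0.333
apply F[7]=-15.000 → step 8: x=-0.288, v=-3.129, θ₁=0.813, ω₁=6.770, θ₂=0.143, ω₂=1.362, θ₃=-0.182, ω₃=0.490
apply F[8]=-15.000 → step 9: x=-0.353, v=-3.339, θ₁=0.949, ω₁=6.794, θ₂=0.176, ω₂=1.885, θ₃=-0.171, ω₃=0.642
apply F[9]=-15.000 → step 10: x=-0.422, v=-3.532, θ₁=1.085, ω₁=6.746, θ₂=0.219, ω₂=2.451, θ₃=-0.157, ω₃=0.795
apply F[10]=-15.000 → step 11: x=-0.494, v=-3.711, θ₁=1.218, ω₁=6.622, θ₂=0.274, ω₂=3.042, θ₃=-0.139, ω₃=0.957
apply F[11]=-15.000 → step 12: x=-0.570, v=-3.881, θ₁=1.349, ω₁=6.408, θ₂=0.341, ω₂=3.645, θ₃=-0.118, ω₃=1.136
apply F[12]=-15.000 → step 13: x=-0.649, v=-4.047, θ₁=1.474, ω₁=6.082, θ₂=0.420, ω₂=4.246, θ₃=-0.094, ω₃=1.344
apply F[13]=-15.000 → step 14: x=-0.732, v=-4.213, θ₁=1.591, ω₁=5.621, θ₂=0.511, ω₂=4.828, θ₃=-0.064, ω₃=1.593
apply F[14]=-15.000 → step 15: x=-0.818, v=-4.383, θ₁=1.698, ω₁=5.007, θ₂=0.613, ω₂=5.378, θ₃=-0.029, ω₃=1.894
apply F[15]=-15.000 → step 16: x=-0.907, v=-4.559, θ₁=1.790, ω₁=4.227, θ₂=0.725, ω₂=5.884, θ₃=0.012, ω₃=2.261
apply F[16]=-15.000 → step 17: x=-1.000, v=-4.737, θ₁=1.866, ω₁=3.284, θ₂=0.848, ω₂=6.338, θ₃=0.062, ω₃=2.707
apply F[17]=-15.000 → step 18: x=-1.097, v=-4.910, θ₁=1.921, ω₁=2.198, θ₂=0.979, ω₂=6.736, θ₃=0.121, ω₃=3.247
apply F[18]=-15.000 → step 19: x=-1.196, v=-5.062, θ₁=1.953, ω₁=1.015, θ₂=1.117, ω₂=7.071, θ₃=0.192, ω₃=3.899
apply F[19]=-15.000 → step 20: x=-1.299, v=-5.173, θ₁=1.961, ω₁=-0.188, θ₂=1.261, ω₂=7.322, θ₃=0.278, ω₃=4.689
apply F[20]=-15.000 → step 21: x=-1.403, v=-5.216, θ₁=1.946, ω₁=-1.282, θ₂=1.409, ω₂=7.427, θ₃=0.381, ω₃=5.642
apply F[21]=-15.000 → step 22: x=-1.507, v=-5.179, θ₁=1.912, ω₁=-2.073, θ₂=1.556, ω₂=7.266, θ₃=0.505, ω₃=6.759
apply F[22]=-15.000 → step 23: x=-1.610, v=-5.076, θ₁=1.867, ω₁=-2.359, θ₂=1.696, ω₂=6.685, θ₃=0.652, ω₃=7.982
apply F[23]=-15.000 → step 24: x=-1.710, v=-4.953, θ₁=1.822, ω₁=-2.067, θ₂=1.820, ω₂=5.600, θ₃=0.824, ω₃=9.201
apply F[24]=+15.000 → step 25: x=-1.803, v=-4.399, θ₁=1.789, ω₁=-1.143, θ₂=1.921, ω₂=4.433, θ₃=1.014, ω₃=9.758
max |θ₁| = 1.961 ≤ 1.986 over all 26 states.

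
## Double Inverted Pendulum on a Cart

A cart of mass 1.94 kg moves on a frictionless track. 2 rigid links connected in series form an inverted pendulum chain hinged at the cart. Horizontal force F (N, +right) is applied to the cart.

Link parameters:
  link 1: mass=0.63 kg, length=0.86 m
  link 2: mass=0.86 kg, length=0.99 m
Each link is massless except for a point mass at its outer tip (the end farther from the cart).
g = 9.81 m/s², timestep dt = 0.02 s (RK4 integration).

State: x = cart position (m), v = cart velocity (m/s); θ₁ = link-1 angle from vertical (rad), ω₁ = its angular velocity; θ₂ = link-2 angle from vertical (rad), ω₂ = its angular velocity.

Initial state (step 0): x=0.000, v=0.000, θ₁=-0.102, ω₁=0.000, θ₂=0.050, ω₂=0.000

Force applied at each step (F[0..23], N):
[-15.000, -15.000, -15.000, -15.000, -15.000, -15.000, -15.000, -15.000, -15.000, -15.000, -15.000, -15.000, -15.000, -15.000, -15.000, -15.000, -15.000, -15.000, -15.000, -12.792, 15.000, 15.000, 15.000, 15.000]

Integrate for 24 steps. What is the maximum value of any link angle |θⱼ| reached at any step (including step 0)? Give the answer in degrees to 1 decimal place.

Answer: 37.2°

Derivation:
apply F[0]=-15.000 → step 1: x=-0.001, v=-0.139, θ₁=-0.101, ω₁=0.089, θ₂=0.051, ω₂=0.073
apply F[1]=-15.000 → step 2: x=-0.006, v=-0.278, θ₁=-0.098, ω₁=0.180, θ₂=0.053, ω₂=0.146
apply F[2]=-15.000 → step 3: x=-0.013, v=-0.418, θ₁=-0.094, ω₁=0.272, θ₂=0.057, ω₂=0.219
apply F[3]=-15.000 → step 4: x=-0.022, v=-0.558, θ₁=-0.088, ω₁=0.368, θ₂=0.062, ω₂=0.290
apply F[4]=-15.000 → step 5: x=-0.035, v=-0.700, θ₁=-0.079, ω₁=0.468, θ₂=0.068, ω₂=0.360
apply F[5]=-15.000 → step 6: x=-0.050, v=-0.844, θ₁=-0.069, ω₁=0.573, θ₂=0.076, ω₂=0.427
apply F[6]=-15.000 → step 7: x=-0.069, v=-0.990, θ₁=-0.056, ω₁=0.685, θ₂=0.085, ω₂=0.492
apply F[7]=-15.000 → step 8: x=-0.090, v=-1.137, θ₁=-0.041, ω₁=0.805, θ₂=0.096, ω₂=0.554
apply F[8]=-15.000 → step 9: x=-0.114, v=-1.287, θ₁=-0.024, ω₁=0.935, θ₂=0.107, ω₂=0.611
apply F[9]=-15.000 → step 10: x=-0.141, v=-1.440, θ₁=-0.004, ω₁=1.076, θ₂=0.120, ω₂=0.664
apply F[10]=-15.000 → step 11: x=-0.172, v=-1.596, θ₁=0.019, ω₁=1.228, θ₂=0.134, ω₂=0.710
apply F[11]=-15.000 → step 12: x=-0.205, v=-1.754, θ₁=0.045, ω₁=1.394, θ₂=0.148, ω₂=0.750
apply F[12]=-15.000 → step 13: x=-0.242, v=-1.915, θ₁=0.075, ω₁=1.574, θ₂=0.164, ω₂=0.782
apply F[13]=-15.000 → step 14: x=-0.282, v=-2.078, θ₁=0.108, ω₁=1.769, θ₂=0.180, ω₂=0.806
apply F[14]=-15.000 → step 15: x=-0.325, v=-2.243, θ₁=0.146, ω₁=1.978, θ₂=0.196, ω₂=0.822
apply F[15]=-15.000 → step 16: x=-0.372, v=-2.408, θ₁=0.188, ω₁=2.201, θ₂=0.213, ω₂=0.829
apply F[16]=-15.000 → step 17: x=-0.421, v=-2.572, θ₁=0.234, ω₁=2.433, θ₂=0.229, ω₂=0.831
apply F[17]=-15.000 → step 18: x=-0.474, v=-2.732, θ₁=0.285, ω₁=2.673, θ₂=0.246, ω₂=0.829
apply F[18]=-15.000 → step 19: x=-0.531, v=-2.886, θ₁=0.341, ω₁=2.912, θ₂=0.262, ω₂=0.830
apply F[19]=-12.792 → step 20: x=-0.590, v=-3.011, θ₁=0.401, ω₁=3.124, θ₂=0.279, ω₂=0.837
apply F[20]=+15.000 → step 21: x=-0.648, v=-2.875, θ₁=0.463, ω₁=3.089, θ₂=0.296, ω₂=0.816
apply F[21]=+15.000 → step 22: x=-0.705, v=-2.743, θ₁=0.525, ω₁=3.079, θ₂=0.312, ω₂=0.788
apply F[22]=+15.000 → step 23: x=-0.758, v=-2.613, θ₁=0.587, ω₁=3.091, θ₂=0.327, ω₂=0.754
apply F[23]=+15.000 → step 24: x=-0.809, v=-2.484, θ₁=0.649, ω₁=3.122, θ₂=0.342, ω₂=0.716
Max |angle| over trajectory = 0.649 rad = 37.2°.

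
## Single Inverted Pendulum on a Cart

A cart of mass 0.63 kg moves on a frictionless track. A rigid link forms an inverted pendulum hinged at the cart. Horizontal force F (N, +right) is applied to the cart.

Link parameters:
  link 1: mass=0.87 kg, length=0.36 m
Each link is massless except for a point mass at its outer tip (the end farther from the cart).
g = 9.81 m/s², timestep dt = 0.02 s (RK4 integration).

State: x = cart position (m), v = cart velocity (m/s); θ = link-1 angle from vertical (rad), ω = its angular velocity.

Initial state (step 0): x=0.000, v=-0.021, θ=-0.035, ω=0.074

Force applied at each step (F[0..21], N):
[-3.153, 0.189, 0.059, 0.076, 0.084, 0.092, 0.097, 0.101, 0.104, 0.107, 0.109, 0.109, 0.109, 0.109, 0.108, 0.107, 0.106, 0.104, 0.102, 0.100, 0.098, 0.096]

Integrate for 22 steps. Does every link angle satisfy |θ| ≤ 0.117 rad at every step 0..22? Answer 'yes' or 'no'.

Answer: yes

Derivation:
apply F[0]=-3.153 → step 1: x=-0.001, v=-0.112, θ=-0.031, ω=0.308
apply F[1]=+0.189 → step 2: x=-0.003, v=-0.098, θ=-0.026, ω=0.255
apply F[2]=+0.059 → step 3: x=-0.005, v=-0.090, θ=-0.021, ω=0.220
apply F[3]=+0.076 → step 4: x=-0.007, v=-0.083, θ=-0.017, ω=0.189
apply F[4]=+0.084 → step 5: x=-0.009, v=-0.076, θ=-0.013, ω=0.162
apply F[5]=+0.092 → step 6: x=-0.010, v=-0.070, θ=-0.010, ω=0.139
apply F[6]=+0.097 → step 7: x=-0.011, v=-0.064, θ=-0.008, ω=0.118
apply F[7]=+0.101 → step 8: x=-0.013, v=-0.059, θ=-0.006, ω=0.101
apply F[8]=+0.104 → step 9: x=-0.014, v=-0.055, θ=-0.004, ω=0.086
apply F[9]=+0.107 → step 10: x=-0.015, v=-0.051, θ=-0.002, ω=0.073
apply F[10]=+0.109 → step 11: x=-0.016, v=-0.047, θ=-0.001, ω=0.061
apply F[11]=+0.109 → step 12: x=-0.017, v=-0.043, θ=0.000, ω=0.052
apply F[12]=+0.109 → step 13: x=-0.018, v=-0.040, θ=0.001, ω=0.043
apply F[13]=+0.109 → step 14: x=-0.018, v=-0.037, θ=0.002, ω=0.036
apply F[14]=+0.108 → step 15: x=-0.019, v=-0.034, θ=0.003, ω=0.030
apply F[15]=+0.107 → step 16: x=-0.020, v=-0.032, θ=0.003, ω=0.024
apply F[16]=+0.106 → step 17: x=-0.020, v=-0.029, θ=0.004, ω=0.019
apply F[17]=+0.104 → step 18: x=-0.021, v=-0.027, θ=0.004, ω=0.015
apply F[18]=+0.102 → step 19: x=-0.021, v=-0.025, θ=0.004, ω=0.012
apply F[19]=+0.100 → step 20: x=-0.022, v=-0.023, θ=0.005, ω=0.009
apply F[20]=+0.098 → step 21: x=-0.022, v=-0.021, θ=0.005, ω=0.006
apply F[21]=+0.096 → step 22: x=-0.023, v=-0.020, θ=0.005, ω=0.004
Max |angle| over trajectory = 0.035 rad; bound = 0.117 → within bound.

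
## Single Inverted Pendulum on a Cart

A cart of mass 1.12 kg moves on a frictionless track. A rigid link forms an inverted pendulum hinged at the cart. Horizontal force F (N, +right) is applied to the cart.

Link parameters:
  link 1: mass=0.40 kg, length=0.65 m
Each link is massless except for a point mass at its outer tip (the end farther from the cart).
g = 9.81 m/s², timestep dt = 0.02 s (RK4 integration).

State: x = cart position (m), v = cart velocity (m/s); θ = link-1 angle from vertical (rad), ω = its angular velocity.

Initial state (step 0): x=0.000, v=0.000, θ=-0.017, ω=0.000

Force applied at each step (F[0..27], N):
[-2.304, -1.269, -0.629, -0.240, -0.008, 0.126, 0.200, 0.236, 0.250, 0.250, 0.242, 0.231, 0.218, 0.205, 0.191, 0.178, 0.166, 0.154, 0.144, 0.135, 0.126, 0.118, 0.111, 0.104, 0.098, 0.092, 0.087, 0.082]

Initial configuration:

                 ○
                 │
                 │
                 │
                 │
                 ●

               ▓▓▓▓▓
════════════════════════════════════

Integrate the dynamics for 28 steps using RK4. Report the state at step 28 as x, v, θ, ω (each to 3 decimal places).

apply F[0]=-2.304 → step 1: x=-0.000, v=-0.040, θ=-0.016, ω=0.056
apply F[1]=-1.269 → step 2: x=-0.001, v=-0.062, θ=-0.015, ω=0.085
apply F[2]=-0.629 → step 3: x=-0.003, v=-0.072, θ=-0.013, ω=0.096
apply F[3]=-0.240 → step 4: x=-0.004, v=-0.075, θ=-0.011, ω=0.098
apply F[4]=-0.008 → step 5: x=-0.006, v=-0.075, θ=-0.009, ω=0.094
apply F[5]=+0.126 → step 6: x=-0.007, v=-0.072, θ=-0.008, ω=0.087
apply F[6]=+0.200 → step 7: x=-0.009, v=-0.068, θ=-0.006, ω=0.079
apply F[7]=+0.236 → step 8: x=-0.010, v=-0.063, θ=-0.004, ω=0.070
apply F[8]=+0.250 → step 9: x=-0.011, v=-0.058, θ=-0.003, ω=0.062
apply F[9]=+0.250 → step 10: x=-0.012, v=-0.054, θ=-0.002, ω=0.054
apply F[10]=+0.242 → step 11: x=-0.013, v=-0.049, θ=-0.001, ω=0.047
apply F[11]=+0.231 → step 12: x=-0.014, v=-0.045, θ=-0.000, ω=0.040
apply F[12]=+0.218 → step 13: x=-0.015, v=-0.041, θ=0.001, ω=0.034
apply F[13]=+0.205 → step 14: x=-0.016, v=-0.038, θ=0.001, ω=0.029
apply F[14]=+0.191 → step 15: x=-0.017, v=-0.034, θ=0.002, ω=0.024
apply F[15]=+0.178 → step 16: x=-0.017, v=-0.031, θ=0.002, ω=0.020
apply F[16]=+0.166 → step 17: x=-0.018, v=-0.029, θ=0.003, ω=0.017
apply F[17]=+0.154 → step 18: x=-0.018, v=-0.026, θ=0.003, ω=0.014
apply F[18]=+0.144 → step 19: x=-0.019, v=-0.024, θ=0.003, ω=0.011
apply F[19]=+0.135 → step 20: x=-0.019, v=-0.022, θ=0.003, ω=0.009
apply F[20]=+0.126 → step 21: x=-0.020, v=-0.020, θ=0.004, ω=0.007
apply F[21]=+0.118 → step 22: x=-0.020, v=-0.018, θ=0.004, ω=0.005
apply F[22]=+0.111 → step 23: x=-0.020, v=-0.016, θ=0.004, ω=0.003
apply F[23]=+0.104 → step 24: x=-0.021, v=-0.014, θ=0.004, ω=0.002
apply F[24]=+0.098 → step 25: x=-0.021, v=-0.013, θ=0.004, ω=0.001
apply F[25]=+0.092 → step 26: x=-0.021, v=-0.011, θ=0.004, ω=-0.000
apply F[26]=+0.087 → step 27: x=-0.021, v=-0.010, θ=0.004, ω=-0.001
apply F[27]=+0.082 → step 28: x=-0.022, v=-0.009, θ=0.004, ω=-0.002

Answer: x=-0.022, v=-0.009, θ=0.004, ω=-0.002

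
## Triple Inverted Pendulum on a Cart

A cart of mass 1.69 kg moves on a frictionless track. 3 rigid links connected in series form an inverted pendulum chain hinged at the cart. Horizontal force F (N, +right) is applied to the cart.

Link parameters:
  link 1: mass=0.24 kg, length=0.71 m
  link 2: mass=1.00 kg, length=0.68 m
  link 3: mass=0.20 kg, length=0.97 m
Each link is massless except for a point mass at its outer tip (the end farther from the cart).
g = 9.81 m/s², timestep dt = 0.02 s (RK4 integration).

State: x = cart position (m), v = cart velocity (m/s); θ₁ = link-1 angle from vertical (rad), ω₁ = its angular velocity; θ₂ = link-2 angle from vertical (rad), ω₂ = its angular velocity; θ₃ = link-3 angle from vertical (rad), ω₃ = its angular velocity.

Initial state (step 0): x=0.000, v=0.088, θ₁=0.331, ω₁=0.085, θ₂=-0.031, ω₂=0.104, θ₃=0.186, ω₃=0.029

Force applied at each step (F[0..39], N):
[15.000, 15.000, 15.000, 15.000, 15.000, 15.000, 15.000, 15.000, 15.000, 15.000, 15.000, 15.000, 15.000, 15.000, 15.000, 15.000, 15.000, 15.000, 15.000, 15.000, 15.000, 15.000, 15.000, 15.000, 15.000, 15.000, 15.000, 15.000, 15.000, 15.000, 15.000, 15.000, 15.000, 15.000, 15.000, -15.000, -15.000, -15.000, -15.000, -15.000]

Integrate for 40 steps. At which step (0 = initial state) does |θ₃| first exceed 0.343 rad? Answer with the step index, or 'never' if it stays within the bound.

apply F[0]=+15.000 → step 1: x=0.003, v=0.227, θ₁=0.335, ω₁=0.318, θ₂=-0.033, ω₂=-0.344, θ₃=0.187, ω₃=0.064
apply F[1]=+15.000 → step 2: x=0.009, v=0.366, θ₁=0.344, ω₁=0.544, θ₂=-0.045, ω₂=-0.786, θ₃=0.189, ω₃=0.098
apply F[2]=+15.000 → step 3: x=0.018, v=0.508, θ₁=0.357, ω₁=0.753, θ₂=-0.065, ω₂=-1.215, θ₃=0.191, ω₃=0.131
apply F[3]=+15.000 → step 4: x=0.029, v=0.654, θ₁=0.374, ω₁=0.934, θ₂=-0.093, ω₂=-1.622, θ₃=0.194, ω₃=0.161
apply F[4]=+15.000 → step 5: x=0.044, v=0.803, θ₁=0.394, ω₁=1.079, θ₂=-0.129, ω₂=-2.000, θ₃=0.197, ω₃=0.187
apply F[5]=+15.000 → step 6: x=0.062, v=0.955, θ₁=0.416, ω₁=1.181, θ₂=-0.173, ω₂=-2.347, θ₃=0.201, ω₃=0.209
apply F[6]=+15.000 → step 7: x=0.082, v=1.112, θ₁=0.441, ω₁=1.238, θ₂=-0.223, ω₂=-2.663, θ₃=0.206, ω₃=0.225
apply F[7]=+15.000 → step 8: x=0.106, v=1.270, θ₁=0.466, ω₁=1.250, θ₂=-0.279, ω₂=-2.951, θ₃=0.210, ω₃=0.236
apply F[8]=+15.000 → step 9: x=0.133, v=1.431, θ₁=0.490, ω₁=1.218, θ₂=-0.341, ω₂=-3.219, θ₃=0.215, ω₃=0.242
apply F[9]=+15.000 → step 10: x=0.163, v=1.593, θ₁=0.514, ω₁=1.143, θ₂=-0.408, ω₂=-3.474, θ₃=0.220, ω₃=0.241
apply F[10]=+15.000 → step 11: x=0.197, v=1.756, θ₁=0.536, ω₁=1.027, θ₂=-0.480, ω₂=-3.724, θ₃=0.225, ω₃=0.233
apply F[11]=+15.000 → step 12: x=0.234, v=1.919, θ₁=0.555, ω₁=0.867, θ₂=-0.557, ω₂=-3.975, θ₃=0.229, ω₃=0.219
apply F[12]=+15.000 → step 13: x=0.274, v=2.082, θ₁=0.570, ω₁=0.661, θ₂=-0.639, ω₂=-4.234, θ₃=0.233, ω₃=0.196
apply F[13]=+15.000 → step 14: x=0.317, v=2.244, θ₁=0.581, ω₁=0.403, θ₂=-0.726, ω₂=-4.508, θ₃=0.237, ω₃=0.164
apply F[14]=+15.000 → step 15: x=0.363, v=2.405, θ₁=0.586, ω₁=0.085, θ₂=-0.819, ω₂=-4.802, θ₃=0.240, ω₃=0.121
apply F[15]=+15.000 → step 16: x=0.413, v=2.565, θ₁=0.584, ω₁=-0.301, θ₂=-0.919, ω₂=-5.122, θ₃=0.242, ω₃=0.066
apply F[16]=+15.000 → step 17: x=0.466, v=2.724, θ₁=0.573, ω₁=-0.765, θ₂=-1.025, ω₂=-5.471, θ₃=0.242, ω₃=-0.005
apply F[17]=+15.000 → step 18: x=0.522, v=2.881, θ₁=0.553, ω₁=-1.321, θ₂=-1.138, ω₂=-5.850, θ₃=0.241, ω₃=-0.093
apply F[18]=+15.000 → step 19: x=0.581, v=3.038, θ₁=0.520, ω₁=-1.980, θ₂=-1.259, ω₂=-6.256, θ₃=0.238, ω₃=-0.201
apply F[19]=+15.000 → step 20: x=0.643, v=3.196, θ₁=0.473, ω₁=-2.749, θ₂=-1.388, ω₂=-6.677, θ₃=0.233, ω₃=-0.329
apply F[20]=+15.000 → step 21: x=0.709, v=3.355, θ₁=0.409, ω₁=-3.629, θ₂=-1.526, ω₂=-7.089, θ₃=0.225, ω₃=-0.475
apply F[21]=+15.000 → step 22: x=0.778, v=3.520, θ₁=0.327, ω₁=-4.604, θ₂=-1.671, ω₂=-7.446, θ₃=0.214, ω₃=-0.634
apply F[22]=+15.000 → step 23: x=0.850, v=3.691, θ₁=0.225, ω₁=-5.633, θ₂=-1.823, ω₂=-7.675, θ₃=0.200, ω₃=-0.792
apply F[23]=+15.000 → step 24: x=0.925, v=3.868, θ₁=0.102, ω₁=-6.643, θ₂=-1.977, ω₂=-7.682, θ₃=0.182, ω₃=-0.932
apply F[24]=+15.000 → step 25: x=1.005, v=4.046, θ₁=-0.040, ω₁=-7.534, θ₂=-2.128, ω₂=-7.366, θ₃=0.163, ω₃=-1.036
apply F[25]=+15.000 → step 26: x=1.087, v=4.214, θ₁=-0.198, ω₁=-8.210, θ₂=-2.269, ω₂=-6.670, θ₃=0.141, ω₃=-1.095
apply F[26]=+15.000 → step 27: x=1.173, v=4.359, θ₁=-0.367, ω₁=-8.630, θ₂=-2.392, ω₂=-5.615, θ₃=0.119, ω₃=-1.114
apply F[27]=+15.000 → step 28: x=1.261, v=4.476, θ₁=-0.542, ω₁=-8.830, θ₂=-2.492, ω₂=-4.292, θ₃=0.097, ω₃=-1.107
apply F[28]=+15.000 → step 29: x=1.352, v=4.565, θ₁=-0.719, ω₁=-8.908, θ₂=-2.563, ω₂=-2.815, θ₃=0.075, ω₃=-1.089
apply F[29]=+15.000 → step 30: x=1.444, v=4.632, θ₁=-0.898, ω₁=-8.986, θ₂=-2.604, ω₂=-1.260, θ₃=0.053, ω₃=-1.073
apply F[30]=+15.000 → step 31: x=1.537, v=4.678, θ₁=-1.080, ω₁=-9.191, θ₂=-2.613, ω₂=0.363, θ₃=0.032, ω₃=-1.068
apply F[31]=+15.000 → step 32: x=1.631, v=4.696, θ₁=-1.268, ω₁=-9.679, θ₂=-2.588, ω₂=2.139, θ₃=0.010, ω₃=-1.088
apply F[32]=+15.000 → step 33: x=1.724, v=4.648, θ₁=-1.470, ω₁=-10.735, θ₂=-2.525, ω₂=4.320, θ₃=-0.012, ω₃=-1.173
apply F[33]=+15.000 → step 34: x=1.815, v=4.396, θ₁=-1.706, ω₁=-13.132, θ₂=-2.408, ω₂=7.634, θ₃=-0.038, ω₃=-1.496
apply F[34]=+15.000 → step 35: x=1.894, v=3.083, θ₁=-2.020, ω₁=-18.877, θ₂=-2.200, ω₂=13.420, θ₃=-0.080, ω₃=-3.380
apply F[35]=-15.000 → step 36: x=1.926, v=0.351, θ₁=-2.405, ω₁=-17.918, θ₂=-1.956, ω₂=8.970, θ₃=-0.195, ω₃=-7.842
apply F[36]=-15.000 → step 37: x=1.924, v=-0.440, θ₁=-2.726, ω₁=-14.673, θ₂=-1.846, ω₂=2.662, θ₃=-0.368, ω₃=-9.145
apply F[37]=-15.000 → step 38: x=1.911, v=-0.765, θ₁=-3.004, ω₁=-13.267, θ₂=-1.836, ω₂=-1.525, θ₃=-0.555, ω₃=-9.537
apply F[38]=-15.000 → step 39: x=1.894, v=-0.947, θ₁=-3.260, ω₁=-12.331, θ₂=-1.902, ω₂=-4.996, θ₃=-0.748, ω₃=-9.743
apply F[39]=-15.000 → step 40: x=1.874, v=-1.048, θ₁=-3.496, ω₁=-11.180, θ₂=-2.033, ω₂=-7.934, θ₃=-0.945, ω₃=-9.939
|θ₃| = 0.368 > 0.343 first at step 37.

Answer: 37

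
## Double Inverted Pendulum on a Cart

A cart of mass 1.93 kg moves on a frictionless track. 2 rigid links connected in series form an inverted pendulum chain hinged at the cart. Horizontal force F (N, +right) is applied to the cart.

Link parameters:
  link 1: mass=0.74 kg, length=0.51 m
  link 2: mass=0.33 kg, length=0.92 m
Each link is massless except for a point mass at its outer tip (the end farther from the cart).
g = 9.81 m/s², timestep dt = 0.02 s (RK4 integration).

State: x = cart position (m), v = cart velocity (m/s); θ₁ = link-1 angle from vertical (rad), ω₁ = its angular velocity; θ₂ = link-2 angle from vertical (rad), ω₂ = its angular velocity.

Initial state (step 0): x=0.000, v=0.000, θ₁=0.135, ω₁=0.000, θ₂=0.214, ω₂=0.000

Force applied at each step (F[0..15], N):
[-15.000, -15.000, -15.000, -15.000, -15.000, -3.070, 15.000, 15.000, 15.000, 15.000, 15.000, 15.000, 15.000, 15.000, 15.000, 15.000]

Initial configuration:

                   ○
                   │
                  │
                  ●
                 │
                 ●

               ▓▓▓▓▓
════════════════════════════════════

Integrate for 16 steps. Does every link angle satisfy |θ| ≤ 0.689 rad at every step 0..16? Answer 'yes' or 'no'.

Answer: yes

Derivation:
apply F[0]=-15.000 → step 1: x=-0.002, v=-0.168, θ₁=0.139, ω₁=0.368, θ₂=0.214, ω₂=0.021
apply F[1]=-15.000 → step 2: x=-0.007, v=-0.337, θ₁=0.150, ω₁=0.740, θ₂=0.215, ω₂=0.039
apply F[2]=-15.000 → step 3: x=-0.015, v=-0.506, θ₁=0.168, ω₁=1.120, θ₂=0.216, ω₂=0.054
apply F[3]=-15.000 → step 4: x=-0.027, v=-0.676, θ₁=0.195, ω₁=1.512, θ₂=0.217, ω₂=0.062
apply F[4]=-15.000 → step 5: x=-0.042, v=-0.846, θ₁=0.229, ω₁=1.918, θ₂=0.218, ω₂=0.063
apply F[5]=-3.070 → step 6: x=-0.060, v=-0.896, θ₁=0.269, ω₁=2.112, θ₂=0.219, ω₂=0.057
apply F[6]=+15.000 → step 7: x=-0.076, v=-0.770, θ₁=0.310, ω₁=1.995, θ₂=0.220, ω₂=0.037
apply F[7]=+15.000 → step 8: x=-0.090, v=-0.648, θ₁=0.349, ω₁=1.911, θ₂=0.221, ω₂=0.005
apply F[8]=+15.000 → step 9: x=-0.102, v=-0.529, θ₁=0.387, ω₁=1.857, θ₂=0.220, ω₂=-0.038
apply F[9]=+15.000 → step 10: x=-0.112, v=-0.415, θ₁=0.424, ω₁=1.832, θ₂=0.219, ω₂=-0.093
apply F[10]=+15.000 → step 11: x=-0.119, v=-0.304, θ₁=0.460, ω₁=1.835, θ₂=0.217, ω₂=-0.158
apply F[11]=+15.000 → step 12: x=-0.124, v=-0.195, θ₁=0.497, ω₁=1.863, θ₂=0.213, ω₂=-0.233
apply F[12]=+15.000 → step 13: x=-0.127, v=-0.089, θ₁=0.535, ω₁=1.916, θ₂=0.207, ω₂=-0.318
apply F[13]=+15.000 → step 14: x=-0.127, v=0.016, θ₁=0.574, ω₁=1.992, θ₂=0.200, ω₂=-0.411
apply F[14]=+15.000 → step 15: x=-0.126, v=0.120, θ₁=0.615, ω₁=2.090, θ₂=0.191, ω₂=-0.512
apply F[15]=+15.000 → step 16: x=-0.123, v=0.224, θ₁=0.658, ω₁=2.207, θ₂=0.179, ω₂=-0.620
Max |angle| over trajectory = 0.658 rad; bound = 0.689 → within bound.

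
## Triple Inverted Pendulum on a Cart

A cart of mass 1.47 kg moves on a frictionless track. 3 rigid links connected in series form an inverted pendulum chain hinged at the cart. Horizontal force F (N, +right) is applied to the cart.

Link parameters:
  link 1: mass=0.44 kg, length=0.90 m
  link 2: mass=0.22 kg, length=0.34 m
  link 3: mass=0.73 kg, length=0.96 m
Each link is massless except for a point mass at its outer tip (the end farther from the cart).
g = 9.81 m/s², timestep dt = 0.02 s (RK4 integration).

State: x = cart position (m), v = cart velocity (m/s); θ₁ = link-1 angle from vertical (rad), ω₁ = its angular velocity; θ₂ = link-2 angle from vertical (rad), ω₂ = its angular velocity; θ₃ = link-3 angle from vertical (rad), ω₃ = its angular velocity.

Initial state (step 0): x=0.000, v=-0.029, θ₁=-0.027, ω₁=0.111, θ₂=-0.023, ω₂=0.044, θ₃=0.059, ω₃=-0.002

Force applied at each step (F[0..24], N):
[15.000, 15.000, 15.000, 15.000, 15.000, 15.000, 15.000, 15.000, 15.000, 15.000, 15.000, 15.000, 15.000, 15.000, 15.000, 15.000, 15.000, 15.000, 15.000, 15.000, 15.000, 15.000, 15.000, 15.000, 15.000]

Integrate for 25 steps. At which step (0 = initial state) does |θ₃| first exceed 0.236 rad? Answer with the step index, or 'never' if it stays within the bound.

apply F[0]=+15.000 → step 1: x=0.002, v=0.180, θ₁=-0.027, ω₁=-0.128, θ₂=-0.024, ω₂=-0.098, θ₃=0.060, ω₃=0.067
apply F[1]=+15.000 → step 2: x=0.007, v=0.389, θ₁=-0.032, ω₁=-0.369, θ₂=-0.027, ω₂=-0.244, θ₃=0.062, ω₃=0.138
apply F[2]=+15.000 → step 3: x=0.017, v=0.599, θ₁=-0.042, ω₁=-0.613, θ₂=-0.033, ω₂=-0.393, θ₃=0.065, ω₃=0.212
apply F[3]=+15.000 → step 4: x=0.031, v=0.811, θ₁=-0.057, ω₁=-0.864, θ₂=-0.043, ω₂=-0.546, θ₃=0.070, ω₃=0.291
apply F[4]=+15.000 → step 5: x=0.050, v=1.025, θ₁=-0.077, ω₁=-1.121, θ₂=-0.055, ω₂=-0.699, θ₃=0.077, ω₃=0.374
apply F[5]=+15.000 → step 6: x=0.072, v=1.241, θ₁=-0.102, ω₁=-1.387, θ₂=-0.071, ω₂=-0.847, θ₃=0.085, ω₃=0.459
apply F[6]=+15.000 → step 7: x=0.099, v=1.457, θ₁=-0.132, ω₁=-1.661, θ₂=-0.089, ω₂=-0.980, θ₃=0.095, ω₃=0.540
apply F[7]=+15.000 → step 8: x=0.130, v=1.673, θ₁=-0.168, ω₁=-1.941, θ₂=-0.110, ω₂=-1.088, θ₃=0.107, ω₃=0.612
apply F[8]=+15.000 → step 9: x=0.166, v=1.888, θ₁=-0.210, ω₁=-2.224, θ₂=-0.132, ω₂=-1.158, θ₃=0.119, ω₃=0.664
apply F[9]=+15.000 → step 10: x=0.206, v=2.098, θ₁=-0.257, ω₁=-2.505, θ₂=-0.156, ω₂=-1.182, θ₃=0.133, ω₃=0.688
apply F[10]=+15.000 → step 11: x=0.250, v=2.301, θ₁=-0.310, ω₁=-2.781, θ₂=-0.179, ω₂=-1.158, θ₃=0.147, ω₃=0.677
apply F[11]=+15.000 → step 12: x=0.298, v=2.495, θ₁=-0.368, ω₁=-3.044, θ₂=-0.202, ω₂=-1.095, θ₃=0.160, ω₃=0.628
apply F[12]=+15.000 → step 13: x=0.350, v=2.677, θ₁=-0.432, ω₁=-3.292, θ₂=-0.223, ω₂=-1.012, θ₃=0.172, ω₃=0.538
apply F[13]=+15.000 → step 14: x=0.405, v=2.846, θ₁=-0.500, ω₁=-3.519, θ₂=-0.242, ω₂=-0.932, θ₃=0.181, ω₃=0.412
apply F[14]=+15.000 → step 15: x=0.463, v=3.001, θ₁=-0.572, ω₁=-3.722, θ₂=-0.260, ω₂=-0.881, θ₃=0.188, ω₃=0.252
apply F[15]=+15.000 → step 16: x=0.525, v=3.142, θ₁=-0.648, ω₁=-3.900, θ₂=-0.278, ω₂=-0.885, θ₃=0.191, ω₃=0.067
apply F[16]=+15.000 → step 17: x=0.589, v=3.268, θ₁=-0.728, ω₁=-4.053, θ₂=-0.296, ω₂=-0.961, θ₃=0.190, ω₃=-0.139
apply F[17]=+15.000 → step 18: x=0.655, v=3.380, θ₁=-0.810, ω₁=-4.183, θ₂=-0.317, ω₂=-1.119, θ₃=0.185, ω₃=-0.359
apply F[18]=+15.000 → step 19: x=0.724, v=3.479, θ₁=-0.895, ω₁=-4.293, θ₂=-0.341, ω₂=-1.361, θ₃=0.176, ω₃=-0.591
apply F[19]=+15.000 → step 20: x=0.795, v=3.566, θ₁=-0.982, ω₁=-4.385, θ₂=-0.372, ω₂=-1.683, θ₃=0.162, ω₃=-0.833
apply F[20]=+15.000 → step 21: x=0.867, v=3.641, θ₁=-1.070, ω₁=-4.459, θ₂=-0.409, ω₂=-2.072, θ₃=0.143, ω₃=-1.086
apply F[21]=+15.000 → step 22: x=0.940, v=3.705, θ₁=-1.160, ω₁=-4.517, θ₂=-0.455, ω₂=-2.514, θ₃=0.118, ω₃=-1.354
apply F[22]=+15.000 → step 23: x=1.015, v=3.758, θ₁=-1.251, ω₁=-4.558, θ₂=-0.510, ω₂=-2.989, θ₃=0.088, ω₃=-1.641
apply F[23]=+15.000 → step 24: x=1.090, v=3.803, θ₁=-1.342, ω₁=-4.582, θ₂=-0.575, ω₂=-3.473, θ₃=0.052, ω₃=-1.954
apply F[24]=+15.000 → step 25: x=1.167, v=3.838, θ₁=-1.434, ω₁=-4.589, θ₂=-0.649, ω₂=-3.942, θ₃=0.010, ω₃=-2.299
max |θ₃| = 0.191 ≤ 0.236 over all 26 states.

Answer: never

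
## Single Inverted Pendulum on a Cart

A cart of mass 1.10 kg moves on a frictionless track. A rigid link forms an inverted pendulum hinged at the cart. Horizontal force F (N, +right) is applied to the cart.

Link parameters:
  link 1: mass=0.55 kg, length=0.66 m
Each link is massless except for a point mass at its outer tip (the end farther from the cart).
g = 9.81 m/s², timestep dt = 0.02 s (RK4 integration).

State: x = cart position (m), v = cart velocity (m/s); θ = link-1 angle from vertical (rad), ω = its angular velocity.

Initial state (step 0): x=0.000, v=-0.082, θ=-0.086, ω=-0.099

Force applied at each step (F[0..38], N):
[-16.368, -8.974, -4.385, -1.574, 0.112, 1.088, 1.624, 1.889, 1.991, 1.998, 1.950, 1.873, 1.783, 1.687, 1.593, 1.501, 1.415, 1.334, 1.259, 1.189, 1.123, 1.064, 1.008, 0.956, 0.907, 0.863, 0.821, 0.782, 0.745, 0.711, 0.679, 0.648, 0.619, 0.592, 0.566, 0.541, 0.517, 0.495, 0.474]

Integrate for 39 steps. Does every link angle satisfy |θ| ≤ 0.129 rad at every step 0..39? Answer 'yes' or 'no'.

Answer: yes

Derivation:
apply F[0]=-16.368 → step 1: x=-0.005, v=-0.370, θ=-0.084, ω=0.311
apply F[1]=-8.974 → step 2: x=-0.013, v=-0.525, θ=-0.076, ω=0.521
apply F[2]=-4.385 → step 3: x=-0.025, v=-0.598, θ=-0.064, ω=0.610
apply F[3]=-1.574 → step 4: x=-0.037, v=-0.621, θ=-0.052, ω=0.628
apply F[4]=+0.112 → step 5: x=-0.049, v=-0.615, θ=-0.040, ω=0.604
apply F[5]=+1.088 → step 6: x=-0.061, v=-0.592, θ=-0.028, ω=0.560
apply F[6]=+1.624 → step 7: x=-0.073, v=-0.560, θ=-0.017, ω=0.505
apply F[7]=+1.889 → step 8: x=-0.084, v=-0.524, θ=-0.008, ω=0.447
apply F[8]=+1.991 → step 9: x=-0.094, v=-0.488, θ=0.001, ω=0.391
apply F[9]=+1.998 → step 10: x=-0.103, v=-0.452, θ=0.008, ω=0.338
apply F[10]=+1.950 → step 11: x=-0.112, v=-0.418, θ=0.014, ω=0.289
apply F[11]=+1.873 → step 12: x=-0.120, v=-0.385, θ=0.019, ω=0.245
apply F[12]=+1.783 → step 13: x=-0.127, v=-0.355, θ=0.024, ω=0.206
apply F[13]=+1.687 → step 14: x=-0.134, v=-0.327, θ=0.028, ω=0.171
apply F[14]=+1.593 → step 15: x=-0.140, v=-0.301, θ=0.031, ω=0.140
apply F[15]=+1.501 → step 16: x=-0.146, v=-0.277, θ=0.033, ω=0.113
apply F[16]=+1.415 → step 17: x=-0.151, v=-0.254, θ=0.035, ω=0.089
apply F[17]=+1.334 → step 18: x=-0.156, v=-0.233, θ=0.037, ω=0.069
apply F[18]=+1.259 → step 19: x=-0.161, v=-0.214, θ=0.038, ω=0.051
apply F[19]=+1.189 → step 20: x=-0.165, v=-0.196, θ=0.039, ω=0.035
apply F[20]=+1.123 → step 21: x=-0.169, v=-0.180, θ=0.040, ω=0.022
apply F[21]=+1.064 → step 22: x=-0.172, v=-0.164, θ=0.040, ω=0.010
apply F[22]=+1.008 → step 23: x=-0.175, v=-0.150, θ=0.040, ω=0.000
apply F[23]=+0.956 → step 24: x=-0.178, v=-0.137, θ=0.040, ω=-0.008
apply F[24]=+0.907 → step 25: x=-0.181, v=-0.124, θ=0.040, ω=-0.015
apply F[25]=+0.863 → step 26: x=-0.183, v=-0.112, θ=0.039, ω=-0.021
apply F[26]=+0.821 → step 27: x=-0.185, v=-0.101, θ=0.039, ω=-0.027
apply F[27]=+0.782 → step 28: x=-0.187, v=-0.091, θ=0.038, ω=-0.031
apply F[28]=+0.745 → step 29: x=-0.189, v=-0.081, θ=0.038, ω=-0.035
apply F[29]=+0.711 → step 30: x=-0.190, v=-0.072, θ=0.037, ω=-0.038
apply F[30]=+0.679 → step 31: x=-0.192, v=-0.063, θ=0.036, ω=-0.040
apply F[31]=+0.648 → step 32: x=-0.193, v=-0.055, θ=0.035, ω=-0.042
apply F[32]=+0.619 → step 33: x=-0.194, v=-0.047, θ=0.034, ω=-0.043
apply F[33]=+0.592 → step 34: x=-0.195, v=-0.039, θ=0.034, ω=-0.045
apply F[34]=+0.566 → step 35: x=-0.196, v=-0.032, θ=0.033, ω=-0.045
apply F[35]=+0.541 → step 36: x=-0.196, v=-0.026, θ=0.032, ω=-0.046
apply F[36]=+0.517 → step 37: x=-0.197, v=-0.019, θ=0.031, ω=-0.046
apply F[37]=+0.495 → step 38: x=-0.197, v=-0.013, θ=0.030, ω=-0.046
apply F[38]=+0.474 → step 39: x=-0.197, v=-0.008, θ=0.029, ω=-0.046
Max |angle| over trajectory = 0.086 rad; bound = 0.129 → within bound.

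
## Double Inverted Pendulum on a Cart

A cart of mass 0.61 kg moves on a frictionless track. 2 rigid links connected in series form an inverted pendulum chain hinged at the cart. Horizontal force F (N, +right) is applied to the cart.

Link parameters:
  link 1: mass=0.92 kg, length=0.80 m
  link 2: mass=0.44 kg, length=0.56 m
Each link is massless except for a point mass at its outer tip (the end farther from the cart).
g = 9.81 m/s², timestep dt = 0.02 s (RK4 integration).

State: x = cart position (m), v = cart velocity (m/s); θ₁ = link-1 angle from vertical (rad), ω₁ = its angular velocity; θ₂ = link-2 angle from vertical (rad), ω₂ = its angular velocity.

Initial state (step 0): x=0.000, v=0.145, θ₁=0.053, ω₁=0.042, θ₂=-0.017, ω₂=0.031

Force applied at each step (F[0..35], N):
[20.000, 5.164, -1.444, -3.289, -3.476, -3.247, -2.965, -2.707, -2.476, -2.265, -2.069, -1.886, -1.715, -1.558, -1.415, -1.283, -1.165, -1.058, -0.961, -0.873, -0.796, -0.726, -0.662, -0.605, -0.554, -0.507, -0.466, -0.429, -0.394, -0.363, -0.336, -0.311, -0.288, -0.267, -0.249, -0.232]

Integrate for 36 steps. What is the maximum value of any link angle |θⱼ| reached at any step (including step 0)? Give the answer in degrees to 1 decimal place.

apply F[0]=+20.000 → step 1: x=0.009, v=0.775, θ₁=0.046, ω₁=-0.723, θ₂=-0.017, ω₂=-0.009
apply F[1]=+5.164 → step 2: x=0.026, v=0.928, θ₁=0.030, ω₁=-0.898, θ₂=-0.017, ω₂=-0.037
apply F[2]=-1.444 → step 3: x=0.044, v=0.872, θ₁=0.013, ω₁=-0.819, θ₂=-0.018, ω₂=-0.056
apply F[3]=-3.289 → step 4: x=0.061, v=0.762, θ₁=-0.002, ω₁=-0.678, θ₂=-0.019, ω₂=-0.068
apply F[4]=-3.476 → step 5: x=0.075, v=0.652, θ₁=-0.014, ω₁=-0.540, θ₂=-0.021, ω₂=-0.074
apply F[5]=-3.247 → step 6: x=0.087, v=0.554, θ₁=-0.024, ω₁=-0.422, θ₂=-0.022, ω₂=-0.075
apply F[6]=-2.965 → step 7: x=0.097, v=0.469, θ₁=-0.031, ω₁=-0.323, θ₂=-0.024, ω₂=-0.073
apply F[7]=-2.707 → step 8: x=0.106, v=0.395, θ₁=-0.037, ω₁=-0.241, θ₂=-0.025, ω₂=-0.067
apply F[8]=-2.476 → step 9: x=0.113, v=0.331, θ₁=-0.041, ω₁=-0.172, θ₂=-0.027, ω₂=-0.061
apply F[9]=-2.265 → step 10: x=0.119, v=0.275, θ₁=-0.044, ω₁=-0.115, θ₂=-0.028, ω₂=-0.052
apply F[10]=-2.069 → step 11: x=0.124, v=0.227, θ₁=-0.046, ω₁=-0.068, θ₂=-0.029, ω₂=-0.044
apply F[11]=-1.886 → step 12: x=0.128, v=0.186, θ₁=-0.047, ω₁=-0.030, θ₂=-0.029, ω₂=-0.035
apply F[12]=-1.715 → step 13: x=0.131, v=0.150, θ₁=-0.047, ω₁=0.001, θ₂=-0.030, ω₂=-0.026
apply F[13]=-1.558 → step 14: x=0.134, v=0.120, θ₁=-0.047, ω₁=0.026, θ₂=-0.030, ω₂=-0.017
apply F[14]=-1.415 → step 15: x=0.136, v=0.094, θ₁=-0.046, ω₁=0.045, θ₂=-0.031, ω₂=-0.009
apply F[15]=-1.283 → step 16: x=0.138, v=0.072, θ₁=-0.045, ω₁=0.060, θ₂=-0.031, ω₂=-0.001
apply F[16]=-1.165 → step 17: x=0.139, v=0.053, θ₁=-0.044, ω₁=0.071, θ₂=-0.031, ω₂=0.006
apply F[17]=-1.058 → step 18: x=0.140, v=0.037, θ₁=-0.042, ω₁=0.078, θ₂=-0.031, ω₂=0.012
apply F[18]=-0.961 → step 19: x=0.141, v=0.024, θ₁=-0.041, ω₁=0.084, θ₂=-0.030, ω₂=0.018
apply F[19]=-0.873 → step 20: x=0.141, v=0.013, θ₁=-0.039, ω₁=0.087, θ₂=-0.030, ω₂=0.023
apply F[20]=-0.796 → step 21: x=0.141, v=0.003, θ₁=-0.037, ω₁=0.088, θ₂=-0.029, ω₂=0.027
apply F[21]=-0.726 → step 22: x=0.141, v=-0.005, θ₁=-0.035, ω₁=0.089, θ₂=-0.029, ω₂=0.031
apply F[22]=-0.662 → step 23: x=0.141, v=-0.011, θ₁=-0.034, ω₁=0.088, θ₂=-0.028, ω₂=0.034
apply F[23]=-0.605 → step 24: x=0.141, v=-0.017, θ₁=-0.032, ω₁=0.086, θ₂=-0.027, ω₂=0.037
apply F[24]=-0.554 → step 25: x=0.140, v=-0.022, θ₁=-0.030, ω₁=0.084, θ₂=-0.027, ω₂=0.039
apply F[25]=-0.507 → step 26: x=0.140, v=-0.025, θ₁=-0.029, ω₁=0.081, θ₂=-0.026, ω₂=0.040
apply F[26]=-0.466 → step 27: x=0.139, v=-0.028, θ₁=-0.027, ω₁=0.078, θ₂=-0.025, ω₂=0.041
apply F[27]=-0.429 → step 28: x=0.139, v=-0.031, θ₁=-0.025, ω₁=0.075, θ₂=-0.024, ω₂=0.042
apply F[28]=-0.394 → step 29: x=0.138, v=-0.033, θ₁=-0.024, ω₁=0.071, θ₂=-0.023, ω₂=0.042
apply F[29]=-0.363 → step 30: x=0.137, v=-0.035, θ₁=-0.023, ω₁=0.068, θ₂=-0.023, ω₂=0.043
apply F[30]=-0.336 → step 31: x=0.137, v=-0.036, θ₁=-0.021, ω₁=0.064, θ₂=-0.022, ω₂=0.042
apply F[31]=-0.311 → step 32: x=0.136, v=-0.038, θ₁=-0.020, ω₁=0.061, θ₂=-0.021, ω₂=0.042
apply F[32]=-0.288 → step 33: x=0.135, v=-0.039, θ₁=-0.019, ω₁=0.057, θ₂=-0.020, ω₂=0.042
apply F[33]=-0.267 → step 34: x=0.134, v=-0.039, θ₁=-0.018, ω₁=0.054, θ₂=-0.019, ω₂=0.041
apply F[34]=-0.249 → step 35: x=0.134, v=-0.040, θ₁=-0.017, ω₁=0.051, θ₂=-0.018, ω₂=0.040
apply F[35]=-0.232 → step 36: x=0.133, v=-0.041, θ₁=-0.016, ω₁=0.048, θ₂=-0.018, ω₂=0.039
Max |angle| over trajectory = 0.053 rad = 3.0°.

Answer: 3.0°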